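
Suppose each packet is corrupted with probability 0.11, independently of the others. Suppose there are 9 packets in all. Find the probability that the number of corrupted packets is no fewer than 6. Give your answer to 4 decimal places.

0.0001

X ~ Binomial(9, 0.11); P(X ≥ 6) = Σ C(9,k) p^k (1−p)^(9−k) over k:
  k=6: C(9,6)·0.11^6·0.89^3 = 0.000105
  k=7: C(9,7)·0.11^7·0.89^2 = 0.000006
  k=8: C(9,8)·0.11^8·0.89^1 = 0.000000
  k=9: C(9,9)·0.11^9·0.89^0 = 0.000000
Total = 0.000111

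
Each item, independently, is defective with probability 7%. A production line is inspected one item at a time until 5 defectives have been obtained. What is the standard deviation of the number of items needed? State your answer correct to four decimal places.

30.8055

Y = total items until the fifth success; negative binomial with r=5, p=0.07.
SD(Y) = √[r(1−p)/p²] = √(948.979592) = 30.805512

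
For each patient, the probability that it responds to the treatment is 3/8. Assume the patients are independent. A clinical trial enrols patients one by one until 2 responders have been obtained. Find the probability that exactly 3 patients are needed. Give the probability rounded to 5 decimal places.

0.17578

Y = trial on which the second success occurs; negative binomial, r=2, p=0.375.
P(Y=3) = C(2,1) · p^2 · (1−p)^1
= 2 · 0.14062 · 0.625 = 0.1757812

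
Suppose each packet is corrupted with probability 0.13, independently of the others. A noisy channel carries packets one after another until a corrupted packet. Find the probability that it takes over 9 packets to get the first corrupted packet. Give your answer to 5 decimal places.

0.28554

Y = number of packets to the first success; geometric, p = 0.13.
P(Y > 9) = P(first 9 all fail) = (1−p)^9 = 0.2855442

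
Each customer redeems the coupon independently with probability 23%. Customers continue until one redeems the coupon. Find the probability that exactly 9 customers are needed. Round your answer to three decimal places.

0.028

Geometric (trials to first success), p = 0.23.
P(Y = 9) = (1−p)^8 · p = 0.12357 · 0.23 = 0.02842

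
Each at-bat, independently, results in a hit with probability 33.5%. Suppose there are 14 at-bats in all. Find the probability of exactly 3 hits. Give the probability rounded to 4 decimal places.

0.1539

X ~ Binomial(n=14, p=0.335).
P(X=3) = C(14,3) · p^3 · (1−p)^11
= 364 · 0.037595 · 0.011247 = 0.153913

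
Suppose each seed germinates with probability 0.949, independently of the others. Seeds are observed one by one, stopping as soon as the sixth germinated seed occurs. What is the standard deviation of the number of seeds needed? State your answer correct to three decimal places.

0.583

Y = total seeds until the sixth success; negative binomial with r=6, p=0.949.
SD(Y) = √[r(1−p)/p²] = √(0.33977) = 0.58290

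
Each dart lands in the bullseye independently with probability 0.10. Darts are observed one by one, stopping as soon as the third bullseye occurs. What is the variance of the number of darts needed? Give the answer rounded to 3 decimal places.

270.000

Y = total darts until the third success; negative binomial with r=3, p=0.10.
Var(Y) = r(1−p)/p² = 3·0.90 / 0.10² = 270.00000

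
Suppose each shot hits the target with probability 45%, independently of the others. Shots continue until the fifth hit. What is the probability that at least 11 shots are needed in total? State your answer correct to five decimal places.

0.50440

Needing more than 10 shots ⇔ fewer than 5 successes in the first 10. With X ~ Binomial(10, 0.45), P(Y > 10) = P(X ≤ 4).
  k=0: C(10,0)·0.45^0·0.55^10 = 0.0025330
  k=1: C(10,1)·0.45^1·0.55^9 = 0.0207241
  k=2: C(10,2)·0.45^2·0.55^8 = 0.0763026
  k=3: C(10,3)·0.45^3·0.55^7 = 0.1664783
  k=4: C(10,4)·0.45^4·0.55^6 = 0.2383666
P(X ≤ 4) = 0.5044046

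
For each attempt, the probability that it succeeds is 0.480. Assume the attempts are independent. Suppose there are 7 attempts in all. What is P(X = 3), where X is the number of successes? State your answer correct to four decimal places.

0.2830

X ~ Binomial(n=7, p=0.48).
P(X=3) = C(7,3) · p^3 · (1−p)^4
= 35 · 0.11059 · 0.073116 = 0.283012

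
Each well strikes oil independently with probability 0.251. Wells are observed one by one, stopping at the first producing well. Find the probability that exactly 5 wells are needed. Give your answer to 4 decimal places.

Geometric (trials to first success), p = 0.251.
P(Y = 5) = (1−p)^4 · p = 0.31472 · 0.251 = 0.078995

0.0790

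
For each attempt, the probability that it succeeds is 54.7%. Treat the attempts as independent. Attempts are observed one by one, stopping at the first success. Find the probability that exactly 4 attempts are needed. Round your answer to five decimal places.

0.05085

Geometric (trials to first success), p = 0.547.
P(Y = 4) = (1−p)^3 · p = 0.09296 · 0.547 = 0.0508489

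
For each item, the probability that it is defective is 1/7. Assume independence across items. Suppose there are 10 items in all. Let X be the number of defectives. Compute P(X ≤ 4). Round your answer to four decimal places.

X ~ Binomial(10, 0.142857); P(X ≤ 4) = Σ C(10,k) p^k (1−p)^(10−k) over k:
  k=0: C(10,0)·0.142857^0·0.857143^10 = 0.214058
  k=1: C(10,1)·0.142857^1·0.857143^9 = 0.356764
  k=2: C(10,2)·0.142857^2·0.857143^8 = 0.267573
  k=3: C(10,3)·0.142857^3·0.857143^7 = 0.118921
  k=4: C(10,4)·0.142857^4·0.857143^6 = 0.034685
Total = 0.992002

0.9920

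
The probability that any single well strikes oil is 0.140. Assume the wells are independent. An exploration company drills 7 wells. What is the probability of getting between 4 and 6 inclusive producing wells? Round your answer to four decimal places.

0.0094

X ~ Binomial(7, 0.14); P(4 ≤ X ≤ 6) = Σ C(7,k) p^k (1−p)^(7−k) over k:
  k=4: C(7,4)·0.14^4·0.86^3 = 0.008552
  k=5: C(7,5)·0.14^5·0.86^2 = 0.000835
  k=6: C(7,6)·0.14^6·0.86^1 = 0.000045
Total = 0.009433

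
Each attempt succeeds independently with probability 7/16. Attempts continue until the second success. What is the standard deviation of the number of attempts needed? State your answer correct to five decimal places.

2.42437

Y = total attempts until the second success; negative binomial with r=2, p=0.4375.
SD(Y) = √[r(1−p)/p²] = √(5.8775510) = 2.4243661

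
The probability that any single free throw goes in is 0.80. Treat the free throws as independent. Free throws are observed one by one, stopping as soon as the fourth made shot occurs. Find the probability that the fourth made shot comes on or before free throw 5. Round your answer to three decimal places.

0.737

Finishing within 5 free throws ⇔ at least 4 successes in the first 5. With X ~ Binomial(5, 0.80), P(Y ≤ 5) = 1 − P(X ≤ 3).
  k=0: C(5,0)·0.80^0·0.20^5 = 0.00032
  k=1: C(5,1)·0.80^1·0.20^4 = 0.00640
  k=2: C(5,2)·0.80^2·0.20^3 = 0.05120
  k=3: C(5,3)·0.80^3·0.20^2 = 0.20480
1 − 0.26272 = 0.73728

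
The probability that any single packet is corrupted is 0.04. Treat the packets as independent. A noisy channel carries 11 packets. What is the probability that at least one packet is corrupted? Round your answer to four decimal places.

0.3618

P(at least one) = 1 − P(none) = 1 − (1 − 0.04)^11
= 1 − 0.638239 = 0.361761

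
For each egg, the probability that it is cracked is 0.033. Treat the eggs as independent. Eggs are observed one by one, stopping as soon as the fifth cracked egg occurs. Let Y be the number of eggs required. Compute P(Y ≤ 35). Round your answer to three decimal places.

0.006

Finishing within 35 eggs ⇔ at least 5 successes in the first 35. With X ~ Binomial(35, 0.033), P(Y ≤ 35) = 1 − P(X ≤ 4).
  k=0: C(35,0)·0.033^0·0.967^35 = 0.30898
  k=1: C(35,1)·0.033^1·0.967^34 = 0.36905
  k=2: C(35,2)·0.033^2·0.967^33 = 0.21410
  k=3: C(35,3)·0.033^3·0.967^32 = 0.08037
  k=4: C(35,4)·0.033^4·0.967^31 = 0.02194
1 − 0.99444 = 0.00556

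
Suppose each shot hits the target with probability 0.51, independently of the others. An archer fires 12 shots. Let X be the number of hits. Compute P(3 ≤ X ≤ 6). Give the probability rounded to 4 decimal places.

X ~ Binomial(12, 0.51); P(3 ≤ X ≤ 6) = Σ C(12,k) p^k (1−p)^(12−k) over k:
  k=3: C(12,3)·0.51^3·0.49^9 = 0.047522
  k=4: C(12,4)·0.51^4·0.49^8 = 0.111290
  k=5: C(12,5)·0.51^5·0.49^7 = 0.185331
  k=6: C(12,6)·0.51^6·0.49^6 = 0.225045
Total = 0.569188

0.5692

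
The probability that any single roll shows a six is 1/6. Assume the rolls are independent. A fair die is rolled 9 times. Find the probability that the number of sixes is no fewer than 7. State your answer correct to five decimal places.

X ~ Binomial(9, 0.166667); P(X ≥ 7) = Σ C(9,k) p^k (1−p)^(9−k) over k:
  k=7: C(9,7)·0.166667^7·0.833333^2 = 0.0000893
  k=8: C(9,8)·0.166667^8·0.833333^1 = 0.0000045
  k=9: C(9,9)·0.166667^9·0.833333^0 = 0.0000001
Total = 0.0000939

0.00009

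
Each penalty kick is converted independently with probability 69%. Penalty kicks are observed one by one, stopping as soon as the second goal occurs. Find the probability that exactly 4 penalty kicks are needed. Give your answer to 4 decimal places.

Y = trial on which the second success occurs; negative binomial, r=2, p=0.69.
P(Y=4) = C(3,1) · p^2 · (1−p)^2
= 3 · 0.4761 · 0.0961 = 0.137260

0.1373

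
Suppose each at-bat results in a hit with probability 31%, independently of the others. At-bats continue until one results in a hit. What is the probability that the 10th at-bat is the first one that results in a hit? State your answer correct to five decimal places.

0.01099

Geometric (trials to first success), p = 0.31.
P(Y = 10) = (1−p)^9 · p = 0.035452 · 0.31 = 0.0109901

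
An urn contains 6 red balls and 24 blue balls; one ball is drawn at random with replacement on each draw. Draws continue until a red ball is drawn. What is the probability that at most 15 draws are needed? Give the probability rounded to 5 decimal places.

0.96482

Y = number of draws to the first success; geometric, p = 0.20.
P(Y ≤ 15) = 1 − (1−p)^15 = 1 − 0.0351844 = 0.9648156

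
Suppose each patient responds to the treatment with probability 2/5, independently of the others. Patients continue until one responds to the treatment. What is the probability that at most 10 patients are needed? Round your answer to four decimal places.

0.9940

Y = number of patients to the first success; geometric, p = 0.40.
P(Y ≤ 10) = 1 − (1−p)^10 = 1 − 0.006047 = 0.993953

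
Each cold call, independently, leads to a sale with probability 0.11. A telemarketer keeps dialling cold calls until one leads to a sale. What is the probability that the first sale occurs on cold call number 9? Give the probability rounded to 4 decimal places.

Geometric (trials to first success), p = 0.11.
P(Y = 9) = (1−p)^8 · p = 0.39366 · 0.11 = 0.043302

0.0433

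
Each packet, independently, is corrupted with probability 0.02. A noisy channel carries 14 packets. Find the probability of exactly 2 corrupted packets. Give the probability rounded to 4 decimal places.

0.0286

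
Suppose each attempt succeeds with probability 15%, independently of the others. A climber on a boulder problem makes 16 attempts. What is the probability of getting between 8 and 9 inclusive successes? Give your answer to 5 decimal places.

0.00104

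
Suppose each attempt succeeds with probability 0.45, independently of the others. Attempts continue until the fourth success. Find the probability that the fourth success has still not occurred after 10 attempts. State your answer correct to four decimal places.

0.2660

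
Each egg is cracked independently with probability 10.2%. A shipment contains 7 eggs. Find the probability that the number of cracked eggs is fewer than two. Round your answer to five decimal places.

X ~ Binomial(7, 0.102); P(X ≤ 1) = Σ C(7,k) p^k (1−p)^(7−k) over k:
  k=0: C(7,0)·0.102^0·0.898^7 = 0.4709061
  k=1: C(7,1)·0.102^1·0.898^6 = 0.3744176
Total = 0.8453237

0.84532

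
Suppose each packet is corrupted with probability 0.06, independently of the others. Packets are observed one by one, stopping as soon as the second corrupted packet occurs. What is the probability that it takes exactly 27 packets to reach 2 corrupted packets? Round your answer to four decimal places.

Y = trial on which the second success occurs; negative binomial, r=2, p=0.06.
P(Y=27) = C(26,1) · p^2 · (1−p)^25
= 26 · 0.0036 · 0.21291 = 0.019928

0.0199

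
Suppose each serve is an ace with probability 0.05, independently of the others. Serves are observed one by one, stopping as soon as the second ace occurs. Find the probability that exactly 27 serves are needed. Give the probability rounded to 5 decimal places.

0.01803

Y = trial on which the second success occurs; negative binomial, r=2, p=0.05.
P(Y=27) = C(26,1) · p^2 · (1−p)^25
= 26 · 0.0025 · 0.27739 = 0.0180303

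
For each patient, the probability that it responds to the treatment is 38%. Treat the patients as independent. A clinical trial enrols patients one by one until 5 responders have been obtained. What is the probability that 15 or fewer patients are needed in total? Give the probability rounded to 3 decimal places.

0.733

Finishing within 15 patients ⇔ at least 5 successes in the first 15. With X ~ Binomial(15, 0.38), P(Y ≤ 15) = 1 − P(X ≤ 4).
  k=0: C(15,0)·0.38^0·0.62^15 = 0.00077
  k=1: C(15,1)·0.38^1·0.62^14 = 0.00707
  k=2: C(15,2)·0.38^2·0.62^13 = 0.03033
  k=3: C(15,3)·0.38^3·0.62^12 = 0.08055
  k=4: C(15,4)·0.38^4·0.62^11 = 0.14811
1 − 0.26682 = 0.73318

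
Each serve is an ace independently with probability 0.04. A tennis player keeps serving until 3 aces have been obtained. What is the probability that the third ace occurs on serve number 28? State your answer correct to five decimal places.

0.00810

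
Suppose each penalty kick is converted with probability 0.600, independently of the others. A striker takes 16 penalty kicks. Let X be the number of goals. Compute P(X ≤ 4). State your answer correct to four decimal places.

0.0049

X ~ Binomial(16, 0.60); P(X ≤ 4) = Σ C(16,k) p^k (1−p)^(16−k) over k:
  k=0: C(16,0)·0.60^0·0.40^16 = 0.000000
  k=1: C(16,1)·0.60^1·0.40^15 = 0.000010
  k=2: C(16,2)·0.60^2·0.40^14 = 0.000116
  k=3: C(16,3)·0.60^3·0.40^13 = 0.000812
  k=4: C(16,4)·0.60^4·0.40^12 = 0.003957
Total = 0.004896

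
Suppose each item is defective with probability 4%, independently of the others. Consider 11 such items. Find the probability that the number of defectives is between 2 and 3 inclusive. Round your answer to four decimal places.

X ~ Binomial(11, 0.04); P(2 ≤ X ≤ 3) = Σ C(11,k) p^k (1−p)^(11−k) over k:
  k=2: C(11,2)·0.04^2·0.96^9 = 0.060943
  k=3: C(11,3)·0.04^3·0.96^8 = 0.007618
Total = 0.068561

0.0686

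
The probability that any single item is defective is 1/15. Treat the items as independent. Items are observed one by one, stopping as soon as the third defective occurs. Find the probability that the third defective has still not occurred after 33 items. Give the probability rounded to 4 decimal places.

0.6209

Needing more than 33 items ⇔ fewer than 3 successes in the first 33. With X ~ Binomial(33, 0.066667), P(Y > 33) = P(X ≤ 2).
  k=0: C(33,0)·0.066667^0·0.933333^33 = 0.102616
  k=1: C(33,1)·0.066667^1·0.933333^32 = 0.241880
  k=2: C(33,2)·0.066667^2·0.933333^31 = 0.276434
P(X ≤ 2) = 0.620929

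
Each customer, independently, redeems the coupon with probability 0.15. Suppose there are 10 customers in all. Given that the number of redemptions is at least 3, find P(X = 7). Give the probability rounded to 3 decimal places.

X ~ Binomial(10, 0.15). Want P(X=7 | X≥3) = P(X=7) / P(X≥3).
P(X=7) = C(10,7)·0.15^7·0.85^3 = 0.00013
P(X≥3) = 1 − 0.19687 − 0.34743 − 0.27590 = 0.17980
Ratio = 0.00013 / 0.17980 = 0.00070

0.001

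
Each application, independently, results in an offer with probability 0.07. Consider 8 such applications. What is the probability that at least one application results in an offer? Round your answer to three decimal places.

0.440

P(at least one) = 1 − P(none) = 1 − (1 − 0.07)^8
= 1 − 0.55958 = 0.44042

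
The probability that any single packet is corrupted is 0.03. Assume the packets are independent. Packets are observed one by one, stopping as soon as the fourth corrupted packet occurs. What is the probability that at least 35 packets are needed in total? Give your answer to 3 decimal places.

0.982

Needing more than 34 packets ⇔ fewer than 4 successes in the first 34. With X ~ Binomial(34, 0.03), P(Y > 34) = P(X ≤ 3).
  k=0: C(34,0)·0.03^0·0.97^34 = 0.35501
  k=1: C(34,1)·0.03^1·0.97^33 = 0.37331
  k=2: C(34,2)·0.03^2·0.97^32 = 0.19050
  k=3: C(34,3)·0.03^3·0.97^31 = 0.06285
P(X ≤ 3) = 0.98167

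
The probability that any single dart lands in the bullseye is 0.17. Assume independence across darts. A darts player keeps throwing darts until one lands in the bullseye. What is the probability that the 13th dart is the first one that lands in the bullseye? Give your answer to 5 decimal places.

Geometric (trials to first success), p = 0.17.
P(Y = 13) = (1−p)^12 · p = 0.10689 · 0.17 = 0.0181713

0.01817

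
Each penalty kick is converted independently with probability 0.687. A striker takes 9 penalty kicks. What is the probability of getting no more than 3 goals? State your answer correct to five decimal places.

0.03121

X ~ Binomial(9, 0.687); P(X ≤ 3) = Σ C(9,k) p^k (1−p)^(9−k) over k:
  k=0: C(9,0)·0.687^0·0.313^9 = 0.0000288
  k=1: C(9,1)·0.687^1·0.313^8 = 0.0005696
  k=2: C(9,2)·0.687^2·0.313^7 = 0.0050006
  k=3: C(9,3)·0.687^3·0.313^6 = 0.0256104
Total = 0.0312094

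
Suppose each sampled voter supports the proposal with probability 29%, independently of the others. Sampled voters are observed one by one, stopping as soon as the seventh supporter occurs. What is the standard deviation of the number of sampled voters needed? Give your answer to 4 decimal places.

Y = total sampled voters until the seventh success; negative binomial with r=7, p=0.29.
SD(Y) = √[r(1−p)/p²] = √(59.096314) = 7.687413

7.6874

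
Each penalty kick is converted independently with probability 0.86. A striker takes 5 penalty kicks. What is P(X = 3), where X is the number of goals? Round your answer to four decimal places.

0.1247

X ~ Binomial(n=5, p=0.86).
P(X=3) = C(5,3) · p^3 · (1−p)^2
= 10 · 0.63606 · 0.0196 = 0.124667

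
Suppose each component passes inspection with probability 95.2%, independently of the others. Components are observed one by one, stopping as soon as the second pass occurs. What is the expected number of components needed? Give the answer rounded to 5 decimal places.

2.10084

Y = total components until the second success; negative binomial with r=2, p=0.952.
E[Y] = r / p = 2 / 0.952 = 2.1008403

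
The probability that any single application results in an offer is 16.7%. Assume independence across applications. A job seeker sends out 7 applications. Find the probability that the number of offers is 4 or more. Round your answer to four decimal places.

0.0178

X ~ Binomial(7, 0.167); P(X ≥ 4) = Σ C(7,k) p^k (1−p)^(7−k) over k:
  k=4: C(7,4)·0.167^4·0.833^3 = 0.015735
  k=5: C(7,5)·0.167^5·0.833^2 = 0.001893
  k=6: C(7,6)·0.167^6·0.833^1 = 0.000126
  k=7: C(7,7)·0.167^7·0.833^0 = 0.000004
Total = 0.017758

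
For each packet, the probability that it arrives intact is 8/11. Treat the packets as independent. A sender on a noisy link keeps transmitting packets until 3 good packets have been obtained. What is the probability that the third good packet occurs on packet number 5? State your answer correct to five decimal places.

0.17167

Y = trial on which the third success occurs; negative binomial, r=3, p=0.727273.
P(Y=5) = C(4,2) · p^3 · (1−p)^2
= 6 · 0.38467 · 0.07438 = 0.1716723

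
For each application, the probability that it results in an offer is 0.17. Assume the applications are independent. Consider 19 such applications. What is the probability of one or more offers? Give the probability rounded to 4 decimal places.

0.9710

P(at least one) = 1 − P(none) = 1 − (1 − 0.17)^19
= 1 − 0.029006 = 0.970994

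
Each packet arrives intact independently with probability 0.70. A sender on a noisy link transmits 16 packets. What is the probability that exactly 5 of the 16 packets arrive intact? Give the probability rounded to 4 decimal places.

X ~ Binomial(n=16, p=0.70).
P(X=5) = C(16,5) · p^5 · (1−p)^11
= 4368 · 0.16807 · 1.7715e-06 = 0.001300

0.0013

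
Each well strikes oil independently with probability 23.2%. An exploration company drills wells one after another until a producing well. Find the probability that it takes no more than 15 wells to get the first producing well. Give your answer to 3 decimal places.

0.981

Y = number of wells to the first success; geometric, p = 0.232.
P(Y ≤ 15) = 1 − (1−p)^15 = 1 − 0.01907 = 0.98093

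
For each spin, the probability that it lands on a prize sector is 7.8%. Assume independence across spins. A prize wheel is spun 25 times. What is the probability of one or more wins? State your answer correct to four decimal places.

0.8687

P(at least one) = 1 − P(none) = 1 − (1 − 0.078)^25
= 1 − 0.131303 = 0.868697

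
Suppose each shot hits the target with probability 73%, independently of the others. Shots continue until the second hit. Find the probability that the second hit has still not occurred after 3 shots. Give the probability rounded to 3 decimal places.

0.179

Needing more than 3 shots ⇔ fewer than 2 successes in the first 3. With X ~ Binomial(3, 0.73), P(Y > 3) = P(X ≤ 1).
  k=0: C(3,0)·0.73^0·0.27^3 = 0.01968
  k=1: C(3,1)·0.73^1·0.27^2 = 0.15965
P(X ≤ 1) = 0.17933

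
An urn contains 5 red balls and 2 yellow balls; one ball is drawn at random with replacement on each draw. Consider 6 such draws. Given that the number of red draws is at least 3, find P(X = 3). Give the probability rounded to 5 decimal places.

0.18079

X ~ Binomial(6, 0.714286). Want P(X=3 | X≥3) = P(X=3) / P(X≥3).
P(X=3) = C(6,3)·0.714286^3·0.285714^3 = 0.1699972
P(X≥3) = 1 − 0.0005440 − 0.0081599 − 0.0509992 = 0.9402970
Ratio = 0.1699972 / 0.9402970 = 0.1807910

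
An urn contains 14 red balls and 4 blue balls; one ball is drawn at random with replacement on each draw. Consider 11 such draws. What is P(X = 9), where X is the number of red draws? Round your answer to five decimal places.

X ~ Binomial(n=11, p=0.777778).
P(X=9) = C(11,9) · p^9 · (1−p)^2
= 55 · 0.10416 · 0.049383 = 0.2829029

0.28290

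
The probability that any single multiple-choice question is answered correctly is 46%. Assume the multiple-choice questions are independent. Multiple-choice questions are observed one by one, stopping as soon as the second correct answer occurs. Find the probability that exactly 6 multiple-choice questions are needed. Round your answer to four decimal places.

Y = trial on which the second success occurs; negative binomial, r=2, p=0.46.
P(Y=6) = C(5,1) · p^2 · (1−p)^4
= 5 · 0.2116 · 0.085031 = 0.089962

0.0900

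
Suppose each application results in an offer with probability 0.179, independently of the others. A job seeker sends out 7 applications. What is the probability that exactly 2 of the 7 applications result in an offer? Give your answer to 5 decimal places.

X ~ Binomial(n=7, p=0.179).
P(X=2) = C(7,2) · p^2 · (1−p)^5
= 21 · 0.032041 · 0.37301 = 0.2509812

0.25098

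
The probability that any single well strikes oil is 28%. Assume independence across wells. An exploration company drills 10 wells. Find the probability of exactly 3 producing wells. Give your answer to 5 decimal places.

0.26423

X ~ Binomial(n=10, p=0.28).
P(X=3) = C(10,3) · p^3 · (1−p)^7
= 120 · 0.021952 · 0.10031 = 0.2642304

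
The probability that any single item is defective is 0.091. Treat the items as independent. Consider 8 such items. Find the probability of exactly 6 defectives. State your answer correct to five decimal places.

0.00001

X ~ Binomial(n=8, p=0.091).
P(X=6) = C(8,6) · p^6 · (1−p)^2
= 28 · 5.6787e-07 · 0.82628 = 0.0000131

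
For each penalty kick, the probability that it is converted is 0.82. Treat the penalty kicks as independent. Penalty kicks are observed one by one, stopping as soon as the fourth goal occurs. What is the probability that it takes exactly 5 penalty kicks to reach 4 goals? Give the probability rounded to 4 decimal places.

0.3255

Y = trial on which the fourth success occurs; negative binomial, r=4, p=0.82.
P(Y=5) = C(4,3) · p^4 · (1−p)^1
= 4 · 0.45212 · 0.18 = 0.325528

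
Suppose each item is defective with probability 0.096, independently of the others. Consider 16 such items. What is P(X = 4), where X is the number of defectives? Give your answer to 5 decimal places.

0.04604

X ~ Binomial(n=16, p=0.096).
P(X=4) = C(16,4) · p^4 · (1−p)^12
= 1820 · 8.4935e-05 · 0.29787 = 0.0460445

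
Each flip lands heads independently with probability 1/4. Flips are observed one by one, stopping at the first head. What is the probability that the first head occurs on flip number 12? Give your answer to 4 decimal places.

0.0106

Geometric (trials to first success), p = 0.25.
P(Y = 12) = (1−p)^11 · p = 0.042235 · 0.25 = 0.010559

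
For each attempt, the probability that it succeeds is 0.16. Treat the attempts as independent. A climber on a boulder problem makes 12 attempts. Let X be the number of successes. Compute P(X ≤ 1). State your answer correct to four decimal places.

0.4055

X ~ Binomial(12, 0.16); P(X ≤ 1) = Σ C(12,k) p^k (1−p)^(12−k) over k:
  k=0: C(12,0)·0.16^0·0.84^12 = 0.123410
  k=1: C(12,1)·0.16^1·0.84^11 = 0.282081
Total = 0.405491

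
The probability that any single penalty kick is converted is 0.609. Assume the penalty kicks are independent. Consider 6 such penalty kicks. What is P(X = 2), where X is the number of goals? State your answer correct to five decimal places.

X ~ Binomial(n=6, p=0.609).
P(X=2) = C(6,2) · p^2 · (1−p)^4
= 15 · 0.37088 · 0.023373 = 0.1300268

0.13003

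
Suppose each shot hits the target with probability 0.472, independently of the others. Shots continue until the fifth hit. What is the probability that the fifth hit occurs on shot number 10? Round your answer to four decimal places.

Y = trial on which the fifth success occurs; negative binomial, r=5, p=0.472.
P(Y=10) = C(9,4) · p^5 · (1−p)^5
= 126 · 0.023427 · 0.041036 = 0.121130

0.1211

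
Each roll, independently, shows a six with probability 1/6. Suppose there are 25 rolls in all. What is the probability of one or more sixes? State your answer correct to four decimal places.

0.9895

P(at least one) = 1 − P(none) = 1 − (1 − 0.166667)^25
= 1 − 0.010483 = 0.989517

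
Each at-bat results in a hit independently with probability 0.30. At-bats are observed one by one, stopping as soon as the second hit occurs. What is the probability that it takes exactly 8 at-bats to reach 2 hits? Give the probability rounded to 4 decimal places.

0.0741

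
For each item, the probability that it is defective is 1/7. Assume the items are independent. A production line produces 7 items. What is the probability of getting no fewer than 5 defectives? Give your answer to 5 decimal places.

0.00097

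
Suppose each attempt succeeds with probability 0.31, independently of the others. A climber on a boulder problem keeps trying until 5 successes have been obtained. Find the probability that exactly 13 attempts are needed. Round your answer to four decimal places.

0.0728

Y = trial on which the fifth success occurs; negative binomial, r=5, p=0.31.
P(Y=13) = C(12,4) · p^5 · (1−p)^8
= 495 · 0.0028629 · 0.05138 = 0.072813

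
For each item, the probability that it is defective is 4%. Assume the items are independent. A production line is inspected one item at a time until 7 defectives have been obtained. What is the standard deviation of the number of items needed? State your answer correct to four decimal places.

Y = total items until the seventh success; negative binomial with r=7, p=0.04.
SD(Y) = √[r(1−p)/p²] = √(4200.000000) = 64.807407

64.8074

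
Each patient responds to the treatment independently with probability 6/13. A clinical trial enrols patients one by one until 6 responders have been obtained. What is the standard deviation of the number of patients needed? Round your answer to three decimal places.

Y = total patients until the sixth success; negative binomial with r=6, p=0.461538.
SD(Y) = √[r(1−p)/p²] = √(15.16667) = 3.89444

3.894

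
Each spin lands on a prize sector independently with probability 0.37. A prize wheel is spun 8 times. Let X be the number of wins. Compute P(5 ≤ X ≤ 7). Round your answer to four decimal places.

X ~ Binomial(8, 0.37); P(5 ≤ X ≤ 7) = Σ C(8,k) p^k (1−p)^(8−k) over k:
  k=5: C(8,5)·0.37^5·0.63^3 = 0.097100
  k=6: C(8,6)·0.37^6·0.63^2 = 0.028513
  k=7: C(8,7)·0.37^7·0.63^1 = 0.004785
Total = 0.130398

0.1304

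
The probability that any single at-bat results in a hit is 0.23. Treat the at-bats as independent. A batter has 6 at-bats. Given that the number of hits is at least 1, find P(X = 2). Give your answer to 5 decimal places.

0.35238

X ~ Binomial(6, 0.23). Want P(X=2 | X≥1) = P(X=2) / P(X≥1).
P(X=2) = C(6,2)·0.23^2·0.77^4 = 0.2789394
P(X≥1) = 1 − 0.2084224 = 0.7915776
Ratio = 0.2789394 / 0.7915776 = 0.3523841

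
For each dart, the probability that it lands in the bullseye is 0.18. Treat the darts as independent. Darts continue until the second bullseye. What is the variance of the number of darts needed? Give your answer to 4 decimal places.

Y = total darts until the second success; negative binomial with r=2, p=0.18.
Var(Y) = r(1−p)/p² = 2·0.82 / 0.18² = 50.617284

50.6173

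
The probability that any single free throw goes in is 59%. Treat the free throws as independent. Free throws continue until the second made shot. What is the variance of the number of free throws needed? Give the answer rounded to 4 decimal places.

Y = total free throws until the second success; negative binomial with r=2, p=0.59.
Var(Y) = r(1−p)/p² = 2·0.41 / 0.59² = 2.355645

2.3556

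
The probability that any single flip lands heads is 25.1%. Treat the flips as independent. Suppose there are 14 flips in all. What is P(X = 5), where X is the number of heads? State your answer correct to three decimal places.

0.148

X ~ Binomial(n=14, p=0.251).
P(X=5) = C(14,5) · p^5 · (1−p)^9
= 2002 · 0.00099625 · 0.074188 = 0.14797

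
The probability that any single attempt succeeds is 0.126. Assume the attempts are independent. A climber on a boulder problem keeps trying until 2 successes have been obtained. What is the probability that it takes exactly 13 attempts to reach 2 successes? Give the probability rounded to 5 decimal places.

Y = trial on which the second success occurs; negative binomial, r=2, p=0.126.
P(Y=13) = C(12,1) · p^2 · (1−p)^11
= 12 · 0.015876 · 0.22731 = 0.0433060

0.04331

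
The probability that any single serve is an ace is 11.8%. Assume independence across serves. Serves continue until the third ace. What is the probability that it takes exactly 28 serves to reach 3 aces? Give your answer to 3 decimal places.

0.025

Y = trial on which the third success occurs; negative binomial, r=3, p=0.118.
P(Y=28) = C(27,2) · p^3 · (1−p)^25
= 351 · 0.001643 · 0.043323 = 0.02498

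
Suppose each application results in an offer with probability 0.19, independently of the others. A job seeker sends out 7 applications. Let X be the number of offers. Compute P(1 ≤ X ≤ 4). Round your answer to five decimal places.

X ~ Binomial(7, 0.19); P(1 ≤ X ≤ 4) = Σ C(7,k) p^k (1−p)^(7−k) over k:
  k=1: C(7,1)·0.19^1·0.81^6 = 0.3756313
  k=2: C(7,2)·0.19^2·0.81^5 = 0.2643331
  k=3: C(7,3)·0.19^3·0.81^4 = 0.1033401
  k=4: C(7,4)·0.19^4·0.81^3 = 0.0242403
Total = 0.7675448

0.76754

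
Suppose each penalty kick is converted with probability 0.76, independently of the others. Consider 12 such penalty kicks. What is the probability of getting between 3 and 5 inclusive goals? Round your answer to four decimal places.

X ~ Binomial(12, 0.76); P(3 ≤ X ≤ 5) = Σ C(12,k) p^k (1−p)^(12−k) over k:
  k=3: C(12,3)·0.76^3·0.24^9 = 0.000255
  k=4: C(12,4)·0.76^4·0.24^8 = 0.001818
  k=5: C(12,5)·0.76^5·0.24^7 = 0.009210
Total = 0.011283

0.0113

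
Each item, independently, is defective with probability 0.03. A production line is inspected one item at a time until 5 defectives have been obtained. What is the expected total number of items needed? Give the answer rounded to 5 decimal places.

Y = total items until the fifth success; negative binomial with r=5, p=0.03.
E[Y] = r / p = 5 / 0.03 = 166.6666667

166.66667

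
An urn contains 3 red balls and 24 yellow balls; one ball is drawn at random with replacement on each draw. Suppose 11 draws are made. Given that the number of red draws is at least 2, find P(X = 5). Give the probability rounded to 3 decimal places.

0.011

X ~ Binomial(11, 0.111111). Want P(X=5 | X≥2) = P(X=5) / P(X≥2).
P(X=5) = C(11,5)·0.111111^5·0.888889^6 = 0.00386
P(X≥2) = 1 − 0.27373 − 0.37638 = 0.34989
Ratio = 0.00386 / 0.34989 = 0.01103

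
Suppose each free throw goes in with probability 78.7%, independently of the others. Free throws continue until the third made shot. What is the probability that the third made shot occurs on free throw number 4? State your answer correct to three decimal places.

Y = trial on which the third success occurs; negative binomial, r=3, p=0.787.
P(Y=4) = C(3,2) · p^3 · (1−p)^1
= 3 · 0.48744 · 0.213 = 0.31148

0.311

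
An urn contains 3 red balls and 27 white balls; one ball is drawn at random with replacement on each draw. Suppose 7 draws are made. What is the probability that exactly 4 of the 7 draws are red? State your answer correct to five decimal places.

0.00255

X ~ Binomial(n=7, p=0.10).
P(X=4) = C(7,4) · p^4 · (1−p)^3
= 35 · 0.0001 · 0.729 = 0.0025515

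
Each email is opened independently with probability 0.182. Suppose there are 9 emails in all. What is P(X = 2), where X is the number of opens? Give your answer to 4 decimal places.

X ~ Binomial(n=9, p=0.182).
P(X=2) = C(9,2) · p^2 · (1−p)^7
= 36 · 0.033124 · 0.24506 = 0.292226

0.2922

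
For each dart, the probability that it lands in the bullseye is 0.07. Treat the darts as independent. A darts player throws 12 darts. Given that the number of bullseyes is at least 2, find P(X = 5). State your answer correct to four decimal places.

X ~ Binomial(12, 0.07). Want P(X=5 | X≥2) = P(X=5) / P(X≥2).
P(X=5) = C(12,5)·0.07^5·0.93^7 = 0.000801
P(X≥2) = 1 − 0.418596 − 0.378087 = 0.203317
Ratio = 0.000801 / 0.203317 = 0.003939

0.0039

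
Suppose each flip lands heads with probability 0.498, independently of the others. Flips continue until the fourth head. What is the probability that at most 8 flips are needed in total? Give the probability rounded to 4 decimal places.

0.6323

Finishing within 8 flips ⇔ at least 4 successes in the first 8. With X ~ Binomial(8, 0.498), P(Y ≤ 8) = 1 − P(X ≤ 3).
  k=0: C(8,0)·0.498^0·0.502^8 = 0.004033
  k=1: C(8,1)·0.498^1·0.502^7 = 0.032007
  k=2: C(8,2)·0.498^2·0.502^6 = 0.111132
  k=3: C(8,3)·0.498^3·0.502^5 = 0.220493
1 − 0.367665 = 0.632335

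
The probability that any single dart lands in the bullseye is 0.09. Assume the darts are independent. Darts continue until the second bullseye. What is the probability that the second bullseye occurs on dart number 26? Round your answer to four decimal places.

0.0211

Y = trial on which the second success occurs; negative binomial, r=2, p=0.09.
P(Y=26) = C(25,1) · p^2 · (1−p)^24
= 25 · 0.0081 · 0.10399 = 0.021058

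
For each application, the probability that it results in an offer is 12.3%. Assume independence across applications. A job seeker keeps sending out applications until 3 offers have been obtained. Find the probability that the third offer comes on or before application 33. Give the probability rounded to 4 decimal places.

Finishing within 33 applications ⇔ at least 3 successes in the first 33. With X ~ Binomial(33, 0.123), P(Y ≤ 33) = 1 − P(X ≤ 2).
  k=0: C(33,0)·0.123^0·0.877^33 = 0.013152
  k=1: C(33,1)·0.123^1·0.877^32 = 0.060870
  k=2: C(33,2)·0.123^2·0.877^31 = 0.136594
1 − 0.210616 = 0.789384

0.7894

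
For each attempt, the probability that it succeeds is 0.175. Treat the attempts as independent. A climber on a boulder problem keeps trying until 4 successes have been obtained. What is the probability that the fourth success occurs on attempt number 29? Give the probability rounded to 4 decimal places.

Y = trial on which the fourth success occurs; negative binomial, r=4, p=0.175.
P(Y=29) = C(28,3) · p^4 · (1−p)^25
= 3276 · 0.00093789 · 0.0081536 = 0.025052

0.0251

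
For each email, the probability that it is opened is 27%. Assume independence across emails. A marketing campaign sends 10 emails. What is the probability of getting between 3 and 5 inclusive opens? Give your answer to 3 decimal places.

0.505

X ~ Binomial(10, 0.27); P(3 ≤ X ≤ 5) = Σ C(10,k) p^k (1−p)^(10−k) over k:
  k=3: C(10,3)·0.27^3·0.73^7 = 0.26094
  k=4: C(10,4)·0.27^4·0.73^6 = 0.16889
  k=5: C(10,5)·0.27^5·0.73^5 = 0.07496
Total = 0.50479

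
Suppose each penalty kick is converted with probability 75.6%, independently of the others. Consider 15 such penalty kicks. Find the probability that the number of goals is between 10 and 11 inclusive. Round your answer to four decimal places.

0.3815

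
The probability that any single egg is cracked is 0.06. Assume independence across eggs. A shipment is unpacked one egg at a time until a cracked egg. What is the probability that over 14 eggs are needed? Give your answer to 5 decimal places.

0.42052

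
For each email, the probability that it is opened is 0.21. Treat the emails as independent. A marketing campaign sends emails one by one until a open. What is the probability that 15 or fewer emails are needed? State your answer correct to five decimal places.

0.97087

Y = number of emails to the first success; geometric, p = 0.21.
P(Y ≤ 15) = 1 − (1−p)^15 = 1 − 0.0291344 = 0.9708656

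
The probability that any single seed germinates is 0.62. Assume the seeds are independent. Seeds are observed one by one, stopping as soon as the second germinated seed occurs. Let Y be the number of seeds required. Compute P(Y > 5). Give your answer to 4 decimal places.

0.0726

Needing more than 5 seeds ⇔ fewer than 2 successes in the first 5. With X ~ Binomial(5, 0.62), P(Y > 5) = P(X ≤ 1).
  k=0: C(5,0)·0.62^0·0.38^5 = 0.007924
  k=1: C(5,1)·0.62^1·0.38^4 = 0.064639
P(X ≤ 1) = 0.072563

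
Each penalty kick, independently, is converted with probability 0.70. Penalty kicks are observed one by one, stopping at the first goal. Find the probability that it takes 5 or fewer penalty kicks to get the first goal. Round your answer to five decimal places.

Y = number of penalty kicks to the first success; geometric, p = 0.70.
P(Y ≤ 5) = 1 − (1−p)^5 = 1 − 0.0024300 = 0.9975700

0.99757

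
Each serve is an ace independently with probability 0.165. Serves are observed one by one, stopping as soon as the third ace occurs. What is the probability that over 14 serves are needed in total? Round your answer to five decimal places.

0.58629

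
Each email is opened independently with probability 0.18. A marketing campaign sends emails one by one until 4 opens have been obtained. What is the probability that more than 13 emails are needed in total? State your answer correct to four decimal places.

Needing more than 13 emails ⇔ fewer than 4 successes in the first 13. With X ~ Binomial(13, 0.18), P(Y > 13) = P(X ≤ 3).
  k=0: C(13,0)·0.18^0·0.82^13 = 0.075784
  k=1: C(13,1)·0.18^1·0.82^12 = 0.216263
  k=2: C(13,2)·0.18^2·0.82^11 = 0.284834
  k=3: C(13,3)·0.18^3·0.82^10 = 0.229257
P(X ≤ 3) = 0.806138

0.8061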